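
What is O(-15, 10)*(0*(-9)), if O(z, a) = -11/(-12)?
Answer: 0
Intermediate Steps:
O(z, a) = 11/12 (O(z, a) = -11*(-1/12) = 11/12)
O(-15, 10)*(0*(-9)) = 11*(0*(-9))/12 = (11/12)*0 = 0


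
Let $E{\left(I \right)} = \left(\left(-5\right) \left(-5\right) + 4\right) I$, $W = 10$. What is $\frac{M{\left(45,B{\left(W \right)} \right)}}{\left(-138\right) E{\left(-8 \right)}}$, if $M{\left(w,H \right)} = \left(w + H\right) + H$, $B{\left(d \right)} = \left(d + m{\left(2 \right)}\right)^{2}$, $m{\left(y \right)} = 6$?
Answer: $\frac{557}{32016} \approx 0.017398$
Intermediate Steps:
$B{\left(d \right)} = \left(6 + d\right)^{2}$ ($B{\left(d \right)} = \left(d + 6\right)^{2} = \left(6 + d\right)^{2}$)
$E{\left(I \right)} = 29 I$ ($E{\left(I \right)} = \left(25 + 4\right) I = 29 I$)
$M{\left(w,H \right)} = w + 2 H$ ($M{\left(w,H \right)} = \left(H + w\right) + H = w + 2 H$)
$\frac{M{\left(45,B{\left(W \right)} \right)}}{\left(-138\right) E{\left(-8 \right)}} = \frac{45 + 2 \left(6 + 10\right)^{2}}{\left(-138\right) 29 \left(-8\right)} = \frac{45 + 2 \cdot 16^{2}}{\left(-138\right) \left(-232\right)} = \frac{45 + 2 \cdot 256}{32016} = \left(45 + 512\right) \frac{1}{32016} = 557 \cdot \frac{1}{32016} = \frac{557}{32016}$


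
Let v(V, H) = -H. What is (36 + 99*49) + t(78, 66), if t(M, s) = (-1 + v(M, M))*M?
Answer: -1275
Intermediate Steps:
t(M, s) = M*(-1 - M) (t(M, s) = (-1 - M)*M = M*(-1 - M))
(36 + 99*49) + t(78, 66) = (36 + 99*49) - 1*78*(1 + 78) = (36 + 4851) - 1*78*79 = 4887 - 6162 = -1275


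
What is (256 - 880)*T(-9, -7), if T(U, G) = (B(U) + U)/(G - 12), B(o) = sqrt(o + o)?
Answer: -5616/19 + 1872*I*sqrt(2)/19 ≈ -295.58 + 139.34*I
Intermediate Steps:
B(o) = sqrt(2)*sqrt(o) (B(o) = sqrt(2*o) = sqrt(2)*sqrt(o))
T(U, G) = (U + sqrt(2)*sqrt(U))/(-12 + G) (T(U, G) = (sqrt(2)*sqrt(U) + U)/(G - 12) = (U + sqrt(2)*sqrt(U))/(-12 + G))
(256 - 880)*T(-9, -7) = (256 - 880)*((-9 + sqrt(2)*sqrt(-9))/(-12 - 7)) = -624*(-9 + sqrt(2)*(3*I))/(-19) = -(-624)*(-9 + 3*I*sqrt(2))/19 = -624*(9/19 - 3*I*sqrt(2)/19) = -5616/19 + 1872*I*sqrt(2)/19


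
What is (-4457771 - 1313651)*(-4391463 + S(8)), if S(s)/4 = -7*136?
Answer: 25366963745362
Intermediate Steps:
S(s) = -3808 (S(s) = 4*(-7*136) = 4*(-952) = -3808)
(-4457771 - 1313651)*(-4391463 + S(8)) = (-4457771 - 1313651)*(-4391463 - 3808) = -5771422*(-4395271) = 25366963745362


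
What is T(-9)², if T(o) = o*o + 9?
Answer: 8100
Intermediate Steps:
T(o) = 9 + o² (T(o) = o² + 9 = 9 + o²)
T(-9)² = (9 + (-9)²)² = (9 + 81)² = 90² = 8100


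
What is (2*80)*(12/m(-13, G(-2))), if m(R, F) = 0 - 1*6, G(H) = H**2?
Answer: -320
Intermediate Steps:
m(R, F) = -6 (m(R, F) = 0 - 6 = -6)
(2*80)*(12/m(-13, G(-2))) = (2*80)*(12/(-6)) = 160*(12*(-1/6)) = 160*(-2) = -320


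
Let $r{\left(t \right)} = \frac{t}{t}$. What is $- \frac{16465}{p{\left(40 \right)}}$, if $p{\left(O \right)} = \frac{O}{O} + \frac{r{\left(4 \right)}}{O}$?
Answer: $- \frac{658600}{41} \approx -16063.0$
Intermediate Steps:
$r{\left(t \right)} = 1$
$p{\left(O \right)} = 1 + \frac{1}{O}$ ($p{\left(O \right)} = \frac{O}{O} + 1 \frac{1}{O} = 1 + \frac{1}{O}$)
$- \frac{16465}{p{\left(40 \right)}} = - \frac{16465}{\frac{1}{40} \left(1 + 40\right)} = - \frac{16465}{\frac{1}{40} \cdot 41} = - \frac{16465}{\frac{41}{40}} = \left(-16465\right) \frac{40}{41} = - \frac{658600}{41}$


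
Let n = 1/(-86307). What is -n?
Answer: 1/86307 ≈ 1.1587e-5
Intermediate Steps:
n = -1/86307 ≈ -1.1587e-5
-n = -1*(-1/86307) = 1/86307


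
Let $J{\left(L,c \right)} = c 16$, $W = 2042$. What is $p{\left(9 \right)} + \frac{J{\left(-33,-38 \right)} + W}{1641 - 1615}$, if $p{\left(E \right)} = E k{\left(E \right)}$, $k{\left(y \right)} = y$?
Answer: $\frac{1770}{13} \approx 136.15$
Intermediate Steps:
$J{\left(L,c \right)} = 16 c$
$p{\left(E \right)} = E^{2}$ ($p{\left(E \right)} = E E = E^{2}$)
$p{\left(9 \right)} + \frac{J{\left(-33,-38 \right)} + W}{1641 - 1615} = 9^{2} + \frac{16 \left(-38\right) + 2042}{1641 - 1615} = 81 + \frac{-608 + 2042}{26} = 81 + 1434 \cdot \frac{1}{26} = 81 + \frac{717}{13} = \frac{1770}{13}$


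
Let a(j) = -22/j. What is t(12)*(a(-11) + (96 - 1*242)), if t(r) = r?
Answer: -1728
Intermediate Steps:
t(12)*(a(-11) + (96 - 1*242)) = 12*(-22/(-11) + (96 - 1*242)) = 12*(-22*(-1/11) + (96 - 242)) = 12*(2 - 146) = 12*(-144) = -1728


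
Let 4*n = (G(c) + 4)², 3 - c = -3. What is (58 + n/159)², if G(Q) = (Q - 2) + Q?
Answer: 85951441/25281 ≈ 3399.8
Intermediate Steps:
c = 6 (c = 3 - 1*(-3) = 3 + 3 = 6)
G(Q) = -2 + 2*Q (G(Q) = (-2 + Q) + Q = -2 + 2*Q)
n = 49 (n = ((-2 + 2*6) + 4)²/4 = ((-2 + 12) + 4)²/4 = (10 + 4)²/4 = (¼)*14² = (¼)*196 = 49)
(58 + n/159)² = (58 + 49/159)² = (9271/159)² = 85951441/25281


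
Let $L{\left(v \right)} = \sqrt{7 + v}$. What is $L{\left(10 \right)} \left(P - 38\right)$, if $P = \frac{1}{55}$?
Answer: $- \frac{2089 \sqrt{17}}{55} \approx -156.6$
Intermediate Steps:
$P = \frac{1}{55} \approx 0.018182$
$L{\left(10 \right)} \left(P - 38\right) = \sqrt{7 + 10} \left(\frac{1}{55} - 38\right) = \sqrt{17} \left(- \frac{2089}{55}\right) = - \frac{2089 \sqrt{17}}{55}$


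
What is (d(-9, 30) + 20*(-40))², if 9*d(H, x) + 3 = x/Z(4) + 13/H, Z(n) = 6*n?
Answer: 67244269225/104976 ≈ 6.4057e+5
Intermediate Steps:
d(H, x) = -⅓ + x/216 + 13/(9*H) (d(H, x) = -⅓ + (x/((6*4)) + 13/H)/9 = -⅓ + (x/24 + 13/H)/9 = -⅓ + (13/H + x/24)/9 = -⅓ + (x/216 + 13/(9*H)) = -⅓ + x/216 + 13/(9*H))
(d(-9, 30) + 20*(-40))² = ((1/216)*(312 - 9*(-72 + 30))/(-9) + 20*(-40))² = ((1/216)*(-⅑)*(312 - 9*(-42)) - 800)² = ((1/216)*(-⅑)*(312 + 378) - 800)² = ((1/216)*(-⅑)*690 - 800)² = (-115/324 - 800)² = (-259315/324)² = 67244269225/104976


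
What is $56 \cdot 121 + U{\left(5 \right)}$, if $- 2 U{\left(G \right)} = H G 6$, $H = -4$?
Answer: $6836$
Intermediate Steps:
$U{\left(G \right)} = 12 G$ ($U{\left(G \right)} = - \frac{- 4 G 6}{2} = - \frac{\left(-24\right) G}{2} = 12 G$)
$56 \cdot 121 + U{\left(5 \right)} = 56 \cdot 121 + 12 \cdot 5 = 6776 + 60 = 6836$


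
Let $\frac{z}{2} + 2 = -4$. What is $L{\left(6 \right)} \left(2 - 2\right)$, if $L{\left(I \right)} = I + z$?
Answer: $0$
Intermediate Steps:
$z = -12$ ($z = -4 + 2 \left(-4\right) = -4 - 8 = -12$)
$L{\left(I \right)} = -12 + I$ ($L{\left(I \right)} = I - 12 = -12 + I$)
$L{\left(6 \right)} \left(2 - 2\right) = \left(-12 + 6\right) \left(2 - 2\right) = \left(-6\right) 0 = 0$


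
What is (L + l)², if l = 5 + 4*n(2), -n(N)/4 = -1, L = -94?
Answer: 5329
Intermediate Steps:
n(N) = 4 (n(N) = -4*(-1) = 4)
l = 21 (l = 5 + 4*4 = 5 + 16 = 21)
(L + l)² = (-94 + 21)² = (-73)² = 5329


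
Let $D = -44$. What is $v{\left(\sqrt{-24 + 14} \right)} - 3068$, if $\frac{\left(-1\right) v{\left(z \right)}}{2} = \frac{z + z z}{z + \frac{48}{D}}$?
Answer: $\frac{2 \left(- 18518 i - 16885 \sqrt{10}\right)}{11 \sqrt{10} + 12 i} \approx -3071.7 - 5.0354 i$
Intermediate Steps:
$v{\left(z \right)} = - \frac{2 \left(z + z^{2}\right)}{- \frac{12}{11} + z}$ ($v{\left(z \right)} = - 2 \frac{z + z z}{z + \frac{48}{-44}} = - 2 \frac{z + z^{2}}{z + 48 \left(- \frac{1}{44}\right)} = - 2 \frac{z + z^{2}}{z - \frac{12}{11}} = - 2 \frac{z + z^{2}}{- \frac{12}{11} + z} = - \frac{2 \left(z + z^{2}\right)}{- \frac{12}{11} + z}$)
$v{\left(\sqrt{-24 + 14} \right)} - 3068 = - \frac{22 \sqrt{-24 + 14} \left(1 + \sqrt{-24 + 14}\right)}{-12 + 11 \sqrt{-24 + 14}} - 3068 = - \frac{22 \sqrt{-10} \left(1 + \sqrt{-10}\right)}{-12 + 11 \sqrt{-10}} - 3068 = - \frac{22 i \sqrt{10} \left(1 + i \sqrt{10}\right)}{-12 + 11 i \sqrt{10}} - 3068 = -3068 - \frac{22 i \sqrt{10} \left(1 + i \sqrt{10}\right)}{-12 + 11 i \sqrt{10}}$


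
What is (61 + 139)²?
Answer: 40000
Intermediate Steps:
(61 + 139)² = 200² = 40000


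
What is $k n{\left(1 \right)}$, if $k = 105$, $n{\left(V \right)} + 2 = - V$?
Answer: $-315$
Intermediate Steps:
$n{\left(V \right)} = -2 - V$
$k n{\left(1 \right)} = 105 \left(-2 - 1\right) = 105 \left(-3\right) = -315$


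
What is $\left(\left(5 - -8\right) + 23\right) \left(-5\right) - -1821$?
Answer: $1641$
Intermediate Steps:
$\left(\left(5 - -8\right) + 23\right) \left(-5\right) - -1821 = \left(\left(5 + 8\right) + 23\right) \left(-5\right) + 1821 = \left(13 + 23\right) \left(-5\right) + 1821 = 36 \left(-5\right) + 1821 = -180 + 1821 = 1641$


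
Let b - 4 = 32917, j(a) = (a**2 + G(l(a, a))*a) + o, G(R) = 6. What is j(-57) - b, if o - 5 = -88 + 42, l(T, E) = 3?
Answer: -30055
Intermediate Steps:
o = -41 (o = 5 + (-88 + 42) = 5 - 46 = -41)
j(a) = -41 + a**2 + 6*a (j(a) = (a**2 + 6*a) - 41 = -41 + a**2 + 6*a)
b = 32921 (b = 4 + 32917 = 32921)
j(-57) - b = (-41 + (-57)**2 + 6*(-57)) - 1*32921 = (-41 + 3249 - 342) - 32921 = 2866 - 32921 = -30055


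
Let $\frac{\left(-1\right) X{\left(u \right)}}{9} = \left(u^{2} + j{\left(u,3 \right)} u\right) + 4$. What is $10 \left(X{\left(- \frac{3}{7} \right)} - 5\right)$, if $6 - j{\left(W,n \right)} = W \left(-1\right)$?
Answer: $- \frac{10370}{49} \approx -211.63$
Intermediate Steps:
$j{\left(W,n \right)} = 6 + W$ ($j{\left(W,n \right)} = 6 - W \left(-1\right) = 6 - - W = 6 + W$)
$X{\left(u \right)} = -36 - 9 u^{2} - 9 u \left(6 + u\right)$ ($X{\left(u \right)} = - 9 \left(\left(u^{2} + \left(6 + u\right) u\right) + 4\right) = - 9 \left(\left(u^{2} + u \left(6 + u\right)\right) + 4\right) = - 9 \left(4 + u^{2} + u \left(6 + u\right)\right) = -36 - 9 u^{2} - 9 u \left(6 + u\right)$)
$10 \left(X{\left(- \frac{3}{7} \right)} - 5\right) = 10 \left(\left(-36 - 54 \left(- \frac{3}{7}\right) - 18 \left(- \frac{3}{7}\right)^{2}\right) - 5\right) = 10 \left(\left(-36 - 54 \left(\left(-3\right) \frac{1}{7}\right) - 18 \left(\left(-3\right) \frac{1}{7}\right)^{2}\right) - 5\right) = 10 \left(\left(-36 - - \frac{162}{7} - 18 \left(- \frac{3}{7}\right)^{2}\right) - 5\right) = 10 \left(\left(-36 + \frac{162}{7} - \frac{162}{49}\right) - 5\right) = 10 \left(- \frac{792}{49} - 5\right) = 10 \left(- \frac{1037}{49}\right) = - \frac{10370}{49}$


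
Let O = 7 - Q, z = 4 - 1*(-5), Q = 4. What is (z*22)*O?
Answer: 594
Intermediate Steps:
z = 9 (z = 4 + 5 = 9)
O = 3 (O = 7 - 1*4 = 7 - 4 = 3)
(z*22)*O = (9*22)*3 = 198*3 = 594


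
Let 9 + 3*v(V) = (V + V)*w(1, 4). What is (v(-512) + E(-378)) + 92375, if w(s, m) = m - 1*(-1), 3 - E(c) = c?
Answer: 273139/3 ≈ 91046.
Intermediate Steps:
E(c) = 3 - c
w(s, m) = 1 + m (w(s, m) = m + 1 = 1 + m)
v(V) = -3 + 10*V/3 (v(V) = -3 + ((V + V)*(1 + 4))/3 = -3 + ((2*V)*5)/3 = -3 + (10*V)/3 = -3 + 10*V/3)
(v(-512) + E(-378)) + 92375 = ((-3 + (10/3)*(-512)) + (3 - 1*(-378))) + 92375 = ((-3 - 5120/3) + (3 + 378)) + 92375 = (-5129/3 + 381) + 92375 = -3986/3 + 92375 = 273139/3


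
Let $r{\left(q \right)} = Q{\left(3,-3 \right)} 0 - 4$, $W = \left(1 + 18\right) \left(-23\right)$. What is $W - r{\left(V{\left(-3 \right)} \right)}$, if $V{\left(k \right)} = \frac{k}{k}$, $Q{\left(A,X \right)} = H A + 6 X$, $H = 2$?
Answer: $-433$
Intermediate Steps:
$Q{\left(A,X \right)} = 2 A + 6 X$
$V{\left(k \right)} = 1$
$W = -437$ ($W = 19 \left(-23\right) = -437$)
$r{\left(q \right)} = -4$ ($r{\left(q \right)} = \left(2 \cdot 3 + 6 \left(-3\right)\right) 0 - 4 = \left(6 - 18\right) 0 - 4 = \left(-12\right) 0 - 4 = 0 - 4 = -4$)
$W - r{\left(V{\left(-3 \right)} \right)} = -437 - -4 = -437 + 4 = -433$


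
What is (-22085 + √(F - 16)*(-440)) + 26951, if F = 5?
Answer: 4866 - 440*I*√11 ≈ 4866.0 - 1459.3*I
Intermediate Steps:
(-22085 + √(F - 16)*(-440)) + 26951 = (-22085 + √(5 - 16)*(-440)) + 26951 = (-22085 + √(-11)*(-440)) + 26951 = (-22085 + (I*√11)*(-440)) + 26951 = (-22085 - 440*I*√11) + 26951 = 4866 - 440*I*√11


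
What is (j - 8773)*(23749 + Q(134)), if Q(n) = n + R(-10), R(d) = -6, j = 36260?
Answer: 656307099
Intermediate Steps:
Q(n) = -6 + n (Q(n) = n - 6 = -6 + n)
(j - 8773)*(23749 + Q(134)) = (36260 - 8773)*(23749 + (-6 + 134)) = 27487*(23749 + 128) = 27487*23877 = 656307099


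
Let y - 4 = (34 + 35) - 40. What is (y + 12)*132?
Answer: 5940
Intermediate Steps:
y = 33 (y = 4 + ((34 + 35) - 40) = 4 + (69 - 40) = 4 + 29 = 33)
(y + 12)*132 = (33 + 12)*132 = 45*132 = 5940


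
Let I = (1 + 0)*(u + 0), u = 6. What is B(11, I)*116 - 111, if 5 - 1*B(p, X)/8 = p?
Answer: -5679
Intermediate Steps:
I = 6 (I = (1 + 0)*(6 + 0) = 1*6 = 6)
B(p, X) = 40 - 8*p
B(11, I)*116 - 111 = (40 - 8*11)*116 - 111 = (40 - 88)*116 - 111 = -48*116 - 111 = -5568 - 111 = -5679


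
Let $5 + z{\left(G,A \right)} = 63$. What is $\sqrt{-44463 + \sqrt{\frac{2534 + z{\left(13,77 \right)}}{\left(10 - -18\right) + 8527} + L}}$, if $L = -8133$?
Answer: $\frac{\sqrt{-3254159155575 + 8555 i \sqrt{595216032765}}}{8555} \approx 0.21384 + 210.86 i$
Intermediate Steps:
$z{\left(G,A \right)} = 58$ ($z{\left(G,A \right)} = -5 + 63 = 58$)
$\sqrt{-44463 + \sqrt{\frac{2534 + z{\left(13,77 \right)}}{\left(10 - -18\right) + 8527} + L}} = \sqrt{-44463 + \sqrt{\frac{2534 + 58}{\left(10 - -18\right) + 8527} - 8133}} = \sqrt{-44463 + \sqrt{\frac{2592}{\left(10 + 18\right) + 8527} - 8133}} = \sqrt{-44463 + \sqrt{\frac{2592}{28 + 8527} - 8133}} = \sqrt{-44463 + \sqrt{\frac{2592}{8555} - 8133}} = \sqrt{-44463 + \sqrt{- \frac{69575223}{8555}}} = \sqrt{-44463 + \frac{i \sqrt{595216032765}}{8555}}$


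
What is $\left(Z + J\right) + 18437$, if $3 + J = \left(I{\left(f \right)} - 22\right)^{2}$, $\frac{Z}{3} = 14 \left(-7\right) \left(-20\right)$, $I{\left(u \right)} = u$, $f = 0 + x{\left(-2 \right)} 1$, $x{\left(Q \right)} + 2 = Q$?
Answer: $24990$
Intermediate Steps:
$x{\left(Q \right)} = -2 + Q$
$f = -4$ ($f = 0 + \left(-2 - 2\right) 1 = 0 - 4 = -4$)
$Z = 5880$ ($Z = 3 \cdot 14 \left(-7\right) \left(-20\right) = 3 \left(\left(-98\right) \left(-20\right)\right) = 3 \cdot 1960 = 5880$)
$J = 673$ ($J = -3 + \left(-4 - 22\right)^{2} = -3 + \left(-26\right)^{2} = -3 + 676 = 673$)
$\left(Z + J\right) + 18437 = \left(5880 + 673\right) + 18437 = 6553 + 18437 = 24990$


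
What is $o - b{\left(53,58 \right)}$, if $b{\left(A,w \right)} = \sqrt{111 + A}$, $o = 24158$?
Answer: $24158 - 2 \sqrt{41} \approx 24145.0$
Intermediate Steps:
$o - b{\left(53,58 \right)} = 24158 - \sqrt{111 + 53} = 24158 - \sqrt{164} = 24158 - 2 \sqrt{41}$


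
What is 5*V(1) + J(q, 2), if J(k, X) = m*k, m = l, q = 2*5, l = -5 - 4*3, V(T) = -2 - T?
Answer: -185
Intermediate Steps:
l = -17 (l = -5 - 12 = -17)
q = 10
m = -17
J(k, X) = -17*k
5*V(1) + J(q, 2) = 5*(-2 - 1*1) - 17*10 = 5*(-2 - 1) - 170 = 5*(-3) - 170 = -15 - 170 = -185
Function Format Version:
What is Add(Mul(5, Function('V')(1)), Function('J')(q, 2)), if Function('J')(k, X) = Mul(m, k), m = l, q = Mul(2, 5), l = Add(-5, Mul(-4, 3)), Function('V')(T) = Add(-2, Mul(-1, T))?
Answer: -185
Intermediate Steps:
l = -17 (l = Add(-5, -12) = -17)
q = 10
m = -17
Function('J')(k, X) = Mul(-17, k)
Add(Mul(5, Function('V')(1)), Function('J')(q, 2)) = Add(Mul(5, Add(-2, Mul(-1, 1))), Mul(-17, 10)) = Add(Mul(5, Add(-2, -1)), -170) = Add(Mul(5, -3), -170) = Add(-15, -170) = -185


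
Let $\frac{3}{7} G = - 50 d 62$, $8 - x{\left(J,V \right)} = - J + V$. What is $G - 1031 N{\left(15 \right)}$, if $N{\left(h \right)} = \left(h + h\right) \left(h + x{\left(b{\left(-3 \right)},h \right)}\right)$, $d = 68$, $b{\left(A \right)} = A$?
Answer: $- \frac{1939550}{3} \approx -6.4652 \cdot 10^{5}$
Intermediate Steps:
$x{\left(J,V \right)} = 8 + J - V$ ($x{\left(J,V \right)} = 8 - \left(- J + V\right) = 8 - \left(V - J\right) = 8 + \left(J - V\right) = 8 + J - V$)
$N{\left(h \right)} = 10 h$ ($N{\left(h \right)} = \left(h + h\right) \left(h - \left(-5 + h\right)\right) = 2 h \left(h - \left(-5 + h\right)\right) = 2 h 5 = 10 h$)
$G = - \frac{1475600}{3}$ ($G = \frac{7 \left(-50\right) 68 \cdot 62}{3} = \frac{7 \left(\left(-3400\right) 62\right)}{3} = \frac{7}{3} \left(-210800\right) = - \frac{1475600}{3} \approx -4.9187 \cdot 10^{5}$)
$G - 1031 N{\left(15 \right)} = - \frac{1475600}{3} - 1031 \cdot 10 \cdot 15 = - \frac{1475600}{3} - 154650 = - \frac{1939550}{3}$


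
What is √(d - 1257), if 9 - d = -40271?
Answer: √39023 ≈ 197.54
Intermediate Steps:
d = 40280 (d = 9 - 1*(-40271) = 9 + 40271 = 40280)
√(d - 1257) = √(40280 - 1257) = √39023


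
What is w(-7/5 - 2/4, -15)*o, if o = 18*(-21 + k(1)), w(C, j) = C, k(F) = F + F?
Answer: 3249/5 ≈ 649.80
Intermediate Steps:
k(F) = 2*F
o = -342 (o = 18*(-21 + 2*1) = 18*(-21 + 2) = 18*(-19) = -342)
w(-7/5 - 2/4, -15)*o = (-7/5 - 2/4)*(-342) = (-7*⅕ - 2*¼)*(-342) = (-7/5 - ½)*(-342) = -19/10*(-342) = 3249/5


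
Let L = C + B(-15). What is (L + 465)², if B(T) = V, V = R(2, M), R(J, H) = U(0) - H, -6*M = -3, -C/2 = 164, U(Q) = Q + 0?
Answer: 74529/4 ≈ 18632.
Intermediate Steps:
U(Q) = Q
C = -328 (C = -2*164 = -328)
M = ½ (M = -⅙*(-3) = ½ ≈ 0.50000)
R(J, H) = -H (R(J, H) = 0 - H = -H)
V = -½ (V = -1*½ = -½ ≈ -0.50000)
B(T) = -½
L = -657/2 (L = -328 - ½ = -657/2 ≈ -328.50)
(L + 465)² = (-657/2 + 465)² = (273/2)² = 74529/4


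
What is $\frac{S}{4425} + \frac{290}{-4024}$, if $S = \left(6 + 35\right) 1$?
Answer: $- \frac{559133}{8903100} \approx -0.062802$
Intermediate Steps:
$S = 41$ ($S = 41 \cdot 1 = 41$)
$\frac{S}{4425} + \frac{290}{-4024} = \frac{41}{4425} + \frac{290}{-4024} = 41 \cdot \frac{1}{4425} + 290 \left(- \frac{1}{4024}\right) = \frac{41}{4425} - \frac{145}{2012} = - \frac{559133}{8903100}$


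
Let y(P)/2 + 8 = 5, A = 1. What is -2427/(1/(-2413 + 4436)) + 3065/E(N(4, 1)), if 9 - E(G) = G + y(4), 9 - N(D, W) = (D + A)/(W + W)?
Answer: -83460827/17 ≈ -4.9095e+6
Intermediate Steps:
y(P) = -6 (y(P) = -16 + 2*5 = -16 + 10 = -6)
N(D, W) = 9 - (1 + D)/(2*W) (N(D, W) = 9 - (D + 1)/(W + W) = 9 - (1 + D)/(2*W))
E(G) = 15 - G (E(G) = 9 - (G - 6) = 9 - (-6 + G) = 9 + (6 - G) = 15 - G)
-2427/(1/(-2413 + 4436)) + 3065/E(N(4, 1)) = -2427/(1/(-2413 + 4436)) + 3065/(15 - (-1 - 1*4 + 18*1)/(2*1)) = -2427/(1/2023) + 3065/(15 - (-1 - 4 + 18)/2) = -2427/1/2023 + 3065/(15 - 13/2) = -2427*2023 + 3065/(15 - 1*13/2) = -4909821 + 3065/(15 - 13/2) = -4909821 + 3065/(17/2) = -4909821 + 3065*(2/17) = -4909821 + 6130/17 = -83460827/17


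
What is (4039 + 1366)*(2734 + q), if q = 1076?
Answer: 20593050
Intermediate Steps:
(4039 + 1366)*(2734 + q) = (4039 + 1366)*(2734 + 1076) = 5405*3810 = 20593050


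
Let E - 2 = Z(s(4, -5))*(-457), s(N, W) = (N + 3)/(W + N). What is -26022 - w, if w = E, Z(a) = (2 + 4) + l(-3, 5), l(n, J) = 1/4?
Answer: -92671/4 ≈ -23168.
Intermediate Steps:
l(n, J) = 1/4
s(N, W) = (3 + N)/(N + W)
Z(a) = 25/4 (Z(a) = (2 + 4) + 1/4 = 6 + 1/4 = 25/4)
E = -11417/4 (E = 2 + (25/4)*(-457) = 2 - 11425/4 = -11417/4 ≈ -2854.3)
w = -11417/4 ≈ -2854.3
-26022 - w = -26022 - 1*(-11417/4) = -26022 + 11417/4 = -92671/4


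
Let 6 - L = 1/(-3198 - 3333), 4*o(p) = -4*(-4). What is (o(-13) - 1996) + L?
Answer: -12970565/6531 ≈ -1986.0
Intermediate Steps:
o(p) = 4 (o(p) = (-4*(-4))/4 = (¼)*16 = 4)
L = 39187/6531 (L = 6 - 1/(-3198 - 3333) = 6 - 1/(-6531) = 6 - 1*(-1/6531) = 6 + 1/6531 = 39187/6531 ≈ 6.0002)
(o(-13) - 1996) + L = (4 - 1996) + 39187/6531 = -1992 + 39187/6531 = -12970565/6531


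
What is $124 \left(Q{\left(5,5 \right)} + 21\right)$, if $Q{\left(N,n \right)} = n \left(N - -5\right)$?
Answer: $8804$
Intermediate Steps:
$Q{\left(N,n \right)} = n \left(5 + N\right)$ ($Q{\left(N,n \right)} = n \left(N + 5\right) = n \left(5 + N\right)$)
$124 \left(Q{\left(5,5 \right)} + 21\right) = 124 \left(5 \left(5 + 5\right) + 21\right) = 124 \left(5 \cdot 10 + 21\right) = 124 \left(50 + 21\right) = 124 \cdot 71 = 8804$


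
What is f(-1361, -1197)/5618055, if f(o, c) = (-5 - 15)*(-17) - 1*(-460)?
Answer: 160/1123611 ≈ 0.00014240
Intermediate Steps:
f(o, c) = 800 (f(o, c) = -20*(-17) + 460 = 340 + 460 = 800)
f(-1361, -1197)/5618055 = 800/5618055 = 800*(1/5618055) = 160/1123611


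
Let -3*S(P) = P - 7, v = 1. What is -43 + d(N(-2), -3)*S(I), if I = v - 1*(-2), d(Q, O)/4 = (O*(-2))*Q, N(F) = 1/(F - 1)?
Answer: -161/3 ≈ -53.667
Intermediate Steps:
N(F) = 1/(-1 + F)
d(Q, O) = -8*O*Q (d(Q, O) = 4*((O*(-2))*Q) = 4*((-2*O)*Q) = 4*(-2*O*Q) = -8*O*Q)
I = 3 (I = 1 - 1*(-2) = 1 + 2 = 3)
S(P) = 7/3 - P/3 (S(P) = -(P - 7)/3 = -(-7 + P)/3 = 7/3 - P/3)
-43 + d(N(-2), -3)*S(I) = -43 + (-8*(-3)/(-1 - 2))*(7/3 - 1/3*3) = -43 + (-8*(-3)/(-3))*(7/3 - 1) = -43 - 8*(-3)*(-1/3)*(4/3) = -43 - 8*4/3 = -43 - 32/3 = -161/3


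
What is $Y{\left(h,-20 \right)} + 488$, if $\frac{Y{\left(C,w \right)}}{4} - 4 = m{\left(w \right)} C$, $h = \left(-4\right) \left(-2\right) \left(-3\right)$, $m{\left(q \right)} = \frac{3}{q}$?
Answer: $\frac{2592}{5} \approx 518.4$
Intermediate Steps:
$h = -24$ ($h = 8 \left(-3\right) = -24$)
$Y{\left(C,w \right)} = 16 + \frac{12 C}{w}$ ($Y{\left(C,w \right)} = 16 + 4 \frac{3}{w} C = 16 + 4 \frac{3 C}{w} = 16 + \frac{12 C}{w}$)
$Y{\left(h,-20 \right)} + 488 = \left(16 + 12 \left(-24\right) \frac{1}{-20}\right) + 488 = \left(16 + 12 \left(-24\right) \left(- \frac{1}{20}\right)\right) + 488 = \left(16 + \frac{72}{5}\right) + 488 = \frac{152}{5} + 488 = \frac{2592}{5}$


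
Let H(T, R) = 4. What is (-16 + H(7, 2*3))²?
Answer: 144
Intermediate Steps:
(-16 + H(7, 2*3))² = (-16 + 4)² = (-12)² = 144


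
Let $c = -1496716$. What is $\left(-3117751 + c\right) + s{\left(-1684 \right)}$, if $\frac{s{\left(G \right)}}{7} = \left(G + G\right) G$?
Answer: $35087517$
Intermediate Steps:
$s{\left(G \right)} = 14 G^{2}$ ($s{\left(G \right)} = 7 \left(G + G\right) G = 7 \cdot 2 G G = 7 \cdot 2 G^{2} = 14 G^{2}$)
$\left(-3117751 + c\right) + s{\left(-1684 \right)} = \left(-3117751 - 1496716\right) + 14 \left(-1684\right)^{2} = -4614467 + 14 \cdot 2835856 = -4614467 + 39701984 = 35087517$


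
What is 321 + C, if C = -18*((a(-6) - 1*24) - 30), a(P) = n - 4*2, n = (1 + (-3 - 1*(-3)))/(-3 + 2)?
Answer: 1455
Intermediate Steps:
n = -1 (n = (1 + (-3 + 3))/(-1) = (1 + 0)*(-1) = 1*(-1) = -1)
a(P) = -9 (a(P) = -1 - 4*2 = -1 - 8 = -9)
C = 1134 (C = -18*((-9 - 1*24) - 30) = -18*((-9 - 24) - 30) = -18*(-33 - 30) = -18*(-63) = 1134)
321 + C = 321 + 1134 = 1455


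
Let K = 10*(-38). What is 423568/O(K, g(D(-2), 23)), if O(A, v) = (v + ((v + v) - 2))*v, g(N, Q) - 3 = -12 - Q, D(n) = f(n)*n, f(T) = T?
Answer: 26473/196 ≈ 135.07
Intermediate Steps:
D(n) = n**2 (D(n) = n*n = n**2)
g(N, Q) = -9 - Q (g(N, Q) = 3 + (-12 - Q) = -9 - Q)
K = -380
O(A, v) = v*(-2 + 3*v) (O(A, v) = (v + (2*v - 2))*v = (v + (-2 + 2*v))*v = (-2 + 3*v)*v = v*(-2 + 3*v))
423568/O(K, g(D(-2), 23)) = 423568/(((-9 - 1*23)*(-2 + 3*(-9 - 1*23)))) = 423568/(((-9 - 23)*(-2 + 3*(-9 - 23)))) = 423568/((-32*(-2 + 3*(-32)))) = 423568/((-32*(-2 - 96))) = 423568/((-32*(-98))) = 423568/3136 = 423568*(1/3136) = 26473/196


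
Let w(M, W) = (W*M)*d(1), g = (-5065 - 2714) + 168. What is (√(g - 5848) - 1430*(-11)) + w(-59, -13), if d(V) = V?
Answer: 16497 + I*√13459 ≈ 16497.0 + 116.01*I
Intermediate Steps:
g = -7611 (g = -7779 + 168 = -7611)
w(M, W) = M*W (w(M, W) = (W*M)*1 = (M*W)*1 = M*W)
(√(g - 5848) - 1430*(-11)) + w(-59, -13) = (√(-7611 - 5848) - 1430*(-11)) - 59*(-13) = (√(-13459) + 15730) + 767 = (I*√13459 + 15730) + 767 = (15730 + I*√13459) + 767 = 16497 + I*√13459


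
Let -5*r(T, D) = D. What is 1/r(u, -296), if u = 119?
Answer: 5/296 ≈ 0.016892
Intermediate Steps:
r(T, D) = -D/5
1/r(u, -296) = 1/(-⅕*(-296)) = 1/(296/5) = 5/296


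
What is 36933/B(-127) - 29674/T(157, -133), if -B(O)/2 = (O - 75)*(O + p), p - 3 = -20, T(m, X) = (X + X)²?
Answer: -361628831/343025088 ≈ -1.0542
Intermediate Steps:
T(m, X) = 4*X² (T(m, X) = (2*X)² = 4*X²)
p = -17 (p = 3 - 20 = -17)
B(O) = -2*(-75 + O)*(-17 + O) (B(O) = -2*(O - 75)*(O - 17) = -2*(-75 + O)*(-17 + O))
36933/B(-127) - 29674/T(157, -133) = 36933/(-2550 - 2*(-127)² + 184*(-127)) - 29674/(4*(-133)²) = 36933/(-2550 - 2*16129 - 23368) - 29674/(4*17689) = 36933/(-2550 - 32258 - 23368) - 29674/70756 = 36933/(-58176) - 29674*1/70756 = 36933*(-1/58176) - 14837/35378 = -12311/19392 - 14837/35378 = -361628831/343025088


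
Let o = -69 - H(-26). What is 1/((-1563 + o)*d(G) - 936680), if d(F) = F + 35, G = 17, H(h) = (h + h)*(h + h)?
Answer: -1/1162152 ≈ -8.6047e-7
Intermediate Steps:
H(h) = 4*h**2 (H(h) = (2*h)*(2*h) = 4*h**2)
d(F) = 35 + F
o = -2773 (o = -69 - 4*(-26)**2 = -69 - 4*676 = -69 - 1*2704 = -69 - 2704 = -2773)
1/((-1563 + o)*d(G) - 936680) = 1/((-1563 - 2773)*(35 + 17) - 936680) = 1/(-4336*52 - 936680) = 1/(-225472 - 936680) = 1/(-1162152) = -1/1162152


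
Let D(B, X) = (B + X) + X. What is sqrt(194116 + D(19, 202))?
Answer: sqrt(194539) ≈ 441.07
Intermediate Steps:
D(B, X) = B + 2*X
sqrt(194116 + D(19, 202)) = sqrt(194116 + (19 + 2*202)) = sqrt(194116 + (19 + 404)) = sqrt(194116 + 423) = sqrt(194539)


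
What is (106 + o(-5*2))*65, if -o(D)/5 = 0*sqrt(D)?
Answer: 6890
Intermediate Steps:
o(D) = 0 (o(D) = -0*sqrt(D) = -5*0 = 0)
(106 + o(-5*2))*65 = (106 + 0)*65 = 106*65 = 6890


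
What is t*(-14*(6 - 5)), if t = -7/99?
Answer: 98/99 ≈ 0.98990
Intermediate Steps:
t = -7/99 (t = -7*1/99 = -7/99 ≈ -0.070707)
t*(-14*(6 - 5)) = -(-98)*(6 - 5)/99 = -(-98)/99 = -7/99*(-14) = 98/99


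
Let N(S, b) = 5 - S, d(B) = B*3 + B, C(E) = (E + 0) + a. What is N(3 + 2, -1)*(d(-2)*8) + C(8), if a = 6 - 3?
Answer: 11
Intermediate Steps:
a = 3
C(E) = 3 + E (C(E) = (E + 0) + 3 = E + 3 = 3 + E)
d(B) = 4*B (d(B) = 3*B + B = 4*B)
N(3 + 2, -1)*(d(-2)*8) + C(8) = (5 - (3 + 2))*((4*(-2))*8) + (3 + 8) = (5 - 1*5)*(-8*8) + 11 = (5 - 5)*(-64) + 11 = 0*(-64) + 11 = 0 + 11 = 11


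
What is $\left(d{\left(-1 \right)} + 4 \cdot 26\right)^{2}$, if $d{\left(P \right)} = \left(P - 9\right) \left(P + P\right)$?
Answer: $15376$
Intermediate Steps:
$d{\left(P \right)} = 2 P \left(-9 + P\right)$ ($d{\left(P \right)} = \left(-9 + P\right) 2 P = 2 P \left(-9 + P\right)$)
$\left(d{\left(-1 \right)} + 4 \cdot 26\right)^{2} = \left(2 \left(-1\right) \left(-9 - 1\right) + 4 \cdot 26\right)^{2} = \left(2 \left(-1\right) \left(-10\right) + 104\right)^{2} = \left(20 + 104\right)^{2} = 124^{2} = 15376$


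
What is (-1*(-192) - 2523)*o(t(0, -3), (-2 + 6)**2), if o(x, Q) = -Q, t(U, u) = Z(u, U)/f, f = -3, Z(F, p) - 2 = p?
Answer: 37296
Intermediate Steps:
Z(F, p) = 2 + p
t(U, u) = -2/3 - U/3 (t(U, u) = (2 + U)/(-3) = (2 + U)*(-1/3) = -2/3 - U/3)
(-1*(-192) - 2523)*o(t(0, -3), (-2 + 6)**2) = (-1*(-192) - 2523)*(-(-2 + 6)**2) = (192 - 2523)*(-1*4**2) = -(-2331)*16 = -2331*(-16) = 37296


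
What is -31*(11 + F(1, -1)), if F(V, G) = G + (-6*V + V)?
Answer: -155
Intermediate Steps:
F(V, G) = G - 5*V
-31*(11 + F(1, -1)) = -31*(11 + (-1 - 5*1)) = -31*(11 + (-1 - 5)) = -31*(11 - 6) = -31*5 = -155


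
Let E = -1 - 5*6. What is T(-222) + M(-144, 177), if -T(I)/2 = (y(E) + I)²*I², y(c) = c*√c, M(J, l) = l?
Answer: -1921385847 - 1356689952*I*√31 ≈ -1.9214e+9 - 7.5537e+9*I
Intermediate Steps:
E = -31 (E = -1 - 30 = -31)
y(c) = c^(3/2)
T(I) = -2*I²*(I - 31*I*√31)² (T(I) = -2*((-31)^(3/2) + I)²*I² = -2*(-31*I*√31 + I)²*I² = -2*(I - 31*I*√31)²*I² = -2*I²*(I - 31*I*√31)²)
T(-222) + M(-144, 177) = -2*(-222)²*(-222 - 31*I*√31)² + 177 = -2*49284*(-222 - 31*I*√31)² + 177 = -98568*(-222 - 31*I*√31)² + 177 = 177 - 98568*(-222 - 31*I*√31)²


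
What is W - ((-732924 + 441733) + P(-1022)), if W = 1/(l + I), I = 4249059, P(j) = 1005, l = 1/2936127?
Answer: 3620295782301132011/12475776854494 ≈ 2.9019e+5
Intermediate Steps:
l = 1/2936127 ≈ 3.4058e-7
W = 2936127/12475776854494 (W = 1/(1/2936127 + 4249059) = 1/(12475776854494/2936127) = 2936127/12475776854494 ≈ 2.3535e-7)
W - ((-732924 + 441733) + P(-1022)) = 2936127/12475776854494 - ((-732924 + 441733) + 1005) = 2936127/12475776854494 - (-291191 + 1005) = 2936127/12475776854494 - 1*(-290186) = 2936127/12475776854494 + 290186 = 3620295782301132011/12475776854494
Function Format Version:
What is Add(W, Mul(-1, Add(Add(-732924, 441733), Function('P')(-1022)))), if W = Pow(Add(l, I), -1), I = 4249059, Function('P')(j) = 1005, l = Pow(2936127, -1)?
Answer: Rational(3620295782301132011, 12475776854494) ≈ 2.9019e+5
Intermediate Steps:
l = Rational(1, 2936127) ≈ 3.4058e-7
W = Rational(2936127, 12475776854494) (W = Pow(Add(Rational(1, 2936127), 4249059), -1) = Pow(Rational(12475776854494, 2936127), -1) = Rational(2936127, 12475776854494) ≈ 2.3535e-7)
Add(W, Mul(-1, Add(Add(-732924, 441733), Function('P')(-1022)))) = Add(Rational(2936127, 12475776854494), Mul(-1, Add(Add(-732924, 441733), 1005))) = Add(Rational(2936127, 12475776854494), Mul(-1, Add(-291191, 1005))) = Add(Rational(2936127, 12475776854494), Mul(-1, -290186)) = Add(Rational(2936127, 12475776854494), 290186) = Rational(3620295782301132011, 12475776854494)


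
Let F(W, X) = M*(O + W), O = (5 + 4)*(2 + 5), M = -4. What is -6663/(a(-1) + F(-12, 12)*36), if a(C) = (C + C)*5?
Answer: 6663/7354 ≈ 0.90604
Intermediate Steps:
O = 63 (O = 9*7 = 63)
F(W, X) = -252 - 4*W (F(W, X) = -4*(63 + W) = -252 - 4*W)
a(C) = 10*C (a(C) = (2*C)*5 = 10*C)
-6663/(a(-1) + F(-12, 12)*36) = -6663/(10*(-1) + (-252 - 4*(-12))*36) = -6663/(-10 + (-252 + 48)*36) = -6663/(-10 - 204*36) = -6663/(-10 - 7344) = -6663/(-7354) = -6663*(-1/7354) = 6663/7354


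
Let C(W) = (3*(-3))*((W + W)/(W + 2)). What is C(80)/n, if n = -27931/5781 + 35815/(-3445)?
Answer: 2690280/2332837 ≈ 1.1532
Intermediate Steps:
n = -4665674/306393 (n = -27931*1/5781 + 35815*(-1/3445) = -27931/5781 - 551/53 = -4665674/306393 ≈ -15.228)
C(W) = -18*W/(2 + W) (C(W) = -9*2*W/(2 + W) = -18*W/(2 + W))
C(80)/n = (-18*80/(2 + 80))/(-4665674/306393) = -18*80/82*(-306393/4665674) = -18*80*1/82*(-306393/4665674) = -720/41*(-306393/4665674) = 2690280/2332837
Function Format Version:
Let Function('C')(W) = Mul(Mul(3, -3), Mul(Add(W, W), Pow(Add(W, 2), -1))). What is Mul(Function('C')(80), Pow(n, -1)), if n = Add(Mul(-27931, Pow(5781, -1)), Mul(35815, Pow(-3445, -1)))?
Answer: Rational(2690280, 2332837) ≈ 1.1532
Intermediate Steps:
n = Rational(-4665674, 306393) (n = Add(Mul(-27931, Rational(1, 5781)), Mul(35815, Rational(-1, 3445))) = Add(Rational(-27931, 5781), Rational(-551, 53)) = Rational(-4665674, 306393) ≈ -15.228)
Function('C')(W) = Mul(-18, W, Pow(Add(2, W), -1)) (Function('C')(W) = Mul(-9, Mul(Mul(2, W), Pow(Add(2, W), -1))) = Mul(-9, Mul(2, W, Pow(Add(2, W), -1))) = Mul(-18, W, Pow(Add(2, W), -1)))
Mul(Function('C')(80), Pow(n, -1)) = Mul(Mul(-18, 80, Pow(Add(2, 80), -1)), Pow(Rational(-4665674, 306393), -1)) = Mul(Mul(-18, 80, Pow(82, -1)), Rational(-306393, 4665674)) = Mul(Mul(-18, 80, Rational(1, 82)), Rational(-306393, 4665674)) = Mul(Rational(-720, 41), Rational(-306393, 4665674)) = Rational(2690280, 2332837)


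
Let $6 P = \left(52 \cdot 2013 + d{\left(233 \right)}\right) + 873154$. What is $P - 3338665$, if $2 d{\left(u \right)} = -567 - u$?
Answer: $-3175760$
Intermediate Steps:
$d{\left(u \right)} = - \frac{567}{2} - \frac{u}{2}$ ($d{\left(u \right)} = \frac{-567 - u}{2} = - \frac{567}{2} - \frac{u}{2}$)
$P = 162905$ ($P = \frac{\left(52 \cdot 2013 - 400\right) + 873154}{6} = \frac{\left(104676 - 400\right) + 873154}{6} = \frac{104276 + 873154}{6} = \frac{1}{6} \cdot 977430 = 162905$)
$P - 3338665 = 162905 - 3338665 = -3175760$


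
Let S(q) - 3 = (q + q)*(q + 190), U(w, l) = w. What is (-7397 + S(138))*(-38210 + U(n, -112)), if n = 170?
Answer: -3162417360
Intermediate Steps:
S(q) = 3 + 2*q*(190 + q) (S(q) = 3 + (q + q)*(q + 190) = 3 + (2*q)*(190 + q) = 3 + 2*q*(190 + q))
(-7397 + S(138))*(-38210 + U(n, -112)) = (-7397 + (3 + 2*138² + 380*138))*(-38210 + 170) = (-7397 + (3 + 2*19044 + 52440))*(-38040) = (-7397 + (3 + 38088 + 52440))*(-38040) = (-7397 + 90531)*(-38040) = 83134*(-38040) = -3162417360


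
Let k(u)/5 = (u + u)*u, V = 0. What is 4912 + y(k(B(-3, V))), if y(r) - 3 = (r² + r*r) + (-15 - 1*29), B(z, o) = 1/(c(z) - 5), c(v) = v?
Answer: 2493977/512 ≈ 4871.0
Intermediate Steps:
B(z, o) = 1/(-5 + z) (B(z, o) = 1/(z - 5) = 1/(-5 + z))
k(u) = 10*u² (k(u) = 5*((u + u)*u) = 5*((2*u)*u) = 5*(2*u²) = 10*u²)
y(r) = -41 + 2*r² (y(r) = 3 + ((r² + r*r) + (-15 - 1*29)) = 3 + ((r² + r²) + (-15 - 29)) = 3 + (2*r² - 44) = 3 + (-44 + 2*r²) = -41 + 2*r²)
4912 + y(k(B(-3, V))) = 4912 + (-41 + 2*(10*(1/(-5 - 3))²)²) = 4912 + (-41 + 2*(10*(1/(-8))²)²) = 4912 + (-41 + 2*(10*(-⅛)²)²) = 4912 + (-41 + 2*(10*(1/64))²) = 4912 + (-41 + 2*(5/32)²) = 4912 + (-41 + 2*(25/1024)) = 4912 + (-41 + 25/512) = 4912 - 20967/512 = 2493977/512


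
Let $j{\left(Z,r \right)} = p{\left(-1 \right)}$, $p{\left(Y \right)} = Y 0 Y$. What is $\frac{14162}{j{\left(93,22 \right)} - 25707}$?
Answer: $- \frac{14162}{25707} \approx -0.5509$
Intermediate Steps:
$p{\left(Y \right)} = 0$ ($p{\left(Y \right)} = 0 Y = 0$)
$j{\left(Z,r \right)} = 0$
$\frac{14162}{j{\left(93,22 \right)} - 25707} = \frac{14162}{0 - 25707} = \frac{14162}{-25707} = 14162 \left(- \frac{1}{25707}\right) = - \frac{14162}{25707}$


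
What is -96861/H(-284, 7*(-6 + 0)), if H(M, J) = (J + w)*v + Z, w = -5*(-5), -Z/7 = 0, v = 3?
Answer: 32287/17 ≈ 1899.2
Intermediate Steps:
Z = 0 (Z = -7*0 = 0)
w = 25
H(M, J) = 75 + 3*J (H(M, J) = (J + 25)*3 + 0 = (25 + J)*3 + 0 = (75 + 3*J) + 0 = 75 + 3*J)
-96861/H(-284, 7*(-6 + 0)) = -96861/(75 + 3*(7*(-6 + 0))) = -96861/(75 + 3*(7*(-6))) = -96861/(75 + 3*(-42)) = -96861/(75 - 126) = -96861/(-51) = -96861*(-1/51) = 32287/17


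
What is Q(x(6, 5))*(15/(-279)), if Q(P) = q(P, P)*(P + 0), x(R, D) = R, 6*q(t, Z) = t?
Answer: -10/31 ≈ -0.32258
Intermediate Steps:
q(t, Z) = t/6
Q(P) = P²/6 (Q(P) = (P/6)*(P + 0) = (P/6)*P = P²/6)
Q(x(6, 5))*(15/(-279)) = ((⅙)*6²)*(15/(-279)) = ((⅙)*36)*(15*(-1/279)) = 6*(-5/93) = -10/31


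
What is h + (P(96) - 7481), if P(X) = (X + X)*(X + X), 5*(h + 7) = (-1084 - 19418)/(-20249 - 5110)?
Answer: 1241583474/42265 ≈ 29376.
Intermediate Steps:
h = -289021/42265 (h = -7 + ((-1084 - 19418)/(-20249 - 5110))/5 = -7 + (-20502/(-25359))/5 = -7 + (-20502*(-1/25359))/5 = -7 + (⅕)*(6834/8453) = -7 + 6834/42265 = -289021/42265 ≈ -6.8383)
P(X) = 4*X² (P(X) = (2*X)*(2*X) = 4*X²)
h + (P(96) - 7481) = -289021/42265 + (4*96² - 7481) = -289021/42265 + (4*9216 - 7481) = -289021/42265 + (36864 - 7481) = -289021/42265 + 29383 = 1241583474/42265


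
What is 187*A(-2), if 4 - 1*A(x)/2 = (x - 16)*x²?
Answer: 28424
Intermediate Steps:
A(x) = 8 - 2*x²*(-16 + x) (A(x) = 8 - 2*(x - 16)*x² = 8 - 2*(-16 + x)*x² = 8 - 2*x²*(-16 + x))
187*A(-2) = 187*(8 - 2*(-2)³ + 32*(-2)²) = 187*(8 - 2*(-8) + 32*4) = 187*(8 + 16 + 128) = 187*152 = 28424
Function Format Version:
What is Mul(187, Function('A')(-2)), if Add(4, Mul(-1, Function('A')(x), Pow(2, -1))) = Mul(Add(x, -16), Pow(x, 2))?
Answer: 28424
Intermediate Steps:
Function('A')(x) = Add(8, Mul(-2, Pow(x, 2), Add(-16, x))) (Function('A')(x) = Add(8, Mul(-2, Mul(Add(x, -16), Pow(x, 2)))) = Add(8, Mul(-2, Mul(Add(-16, x), Pow(x, 2)))) = Add(8, Mul(-2, Mul(Pow(x, 2), Add(-16, x)))) = Add(8, Mul(-2, Pow(x, 2), Add(-16, x))))
Mul(187, Function('A')(-2)) = Mul(187, Add(8, Mul(-2, Pow(-2, 3)), Mul(32, Pow(-2, 2)))) = Mul(187, Add(8, Mul(-2, -8), Mul(32, 4))) = Mul(187, Add(8, 16, 128)) = Mul(187, 152) = 28424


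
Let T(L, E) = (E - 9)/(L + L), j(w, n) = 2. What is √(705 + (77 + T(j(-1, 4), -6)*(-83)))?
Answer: √4373/2 ≈ 33.064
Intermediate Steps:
T(L, E) = (-9 + E)/(2*L) (T(L, E) = (-9 + E)/((2*L)) = (-9 + E)*(1/(2*L)) = (-9 + E)/(2*L))
√(705 + (77 + T(j(-1, 4), -6)*(-83))) = √(705 + (77 + ((½)*(-9 - 6)/2)*(-83))) = √(705 + (77 + ((½)*(½)*(-15))*(-83))) = √(705 + (77 - 15/4*(-83))) = √(705 + (77 + 1245/4)) = √(705 + 1553/4) = √(4373/4) = √4373/2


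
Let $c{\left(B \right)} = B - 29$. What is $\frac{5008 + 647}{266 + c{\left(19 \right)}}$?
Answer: $\frac{5655}{256} \approx 22.09$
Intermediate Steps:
$c{\left(B \right)} = -29 + B$
$\frac{5008 + 647}{266 + c{\left(19 \right)}} = \frac{5008 + 647}{266 + \left(-29 + 19\right)} = \frac{5655}{266 - 10} = \frac{5655}{256}$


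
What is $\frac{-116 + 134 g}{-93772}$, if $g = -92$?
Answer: $\frac{183}{1379} \approx 0.1327$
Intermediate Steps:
$\frac{-116 + 134 g}{-93772} = \frac{-116 + 134 \left(-92\right)}{-93772} = \left(-116 - 12328\right) \left(- \frac{1}{93772}\right) = \left(-12444\right) \left(- \frac{1}{93772}\right) = \frac{183}{1379}$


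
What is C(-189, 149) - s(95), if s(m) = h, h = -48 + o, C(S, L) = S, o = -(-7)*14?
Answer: -239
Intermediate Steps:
o = 98 (o = -1*(-98) = 98)
h = 50 (h = -48 + 98 = 50)
s(m) = 50
C(-189, 149) - s(95) = -189 - 1*50 = -189 - 50 = -239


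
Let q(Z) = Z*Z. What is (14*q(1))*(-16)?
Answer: -224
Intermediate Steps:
q(Z) = Z**2
(14*q(1))*(-16) = (14*1**2)*(-16) = (14*1)*(-16) = 14*(-16) = -224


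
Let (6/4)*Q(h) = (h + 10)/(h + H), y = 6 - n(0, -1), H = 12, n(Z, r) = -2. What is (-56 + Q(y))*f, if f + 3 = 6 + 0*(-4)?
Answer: -831/5 ≈ -166.20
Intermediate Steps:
f = 3 (f = -3 + (6 + 0*(-4)) = -3 + (6 + 0) = -3 + 6 = 3)
y = 8 (y = 6 - 1*(-2) = 6 + 2 = 8)
Q(h) = 2*(10 + h)/(3*(12 + h)) (Q(h) = 2*((h + 10)/(h + 12))/3 = 2*((10 + h)/(12 + h))/3 = 2*(10 + h)/(3*(12 + h)))
(-56 + Q(y))*f = (-56 + 2*(10 + 8)/(3*(12 + 8)))*3 = (-56 + (⅔)*18/20)*3 = (-56 + (⅔)*(1/20)*18)*3 = (-56 + ⅗)*3 = -277/5*3 = -831/5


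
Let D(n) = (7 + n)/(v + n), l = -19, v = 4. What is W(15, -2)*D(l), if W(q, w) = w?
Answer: -8/5 ≈ -1.6000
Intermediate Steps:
D(n) = (7 + n)/(4 + n)
W(15, -2)*D(l) = -2*(7 - 19)/(4 - 19) = -2*(-12)/(-15) = -(-2)*(-12)/15 = -2*⅘ = -8/5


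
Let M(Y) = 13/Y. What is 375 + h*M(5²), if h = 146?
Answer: 11273/25 ≈ 450.92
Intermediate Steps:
375 + h*M(5²) = 375 + 146*(13/(5²)) = 375 + 146*(13/25) = 375 + 1898/25 = 11273/25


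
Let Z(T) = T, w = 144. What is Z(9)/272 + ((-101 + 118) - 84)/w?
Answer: -529/1224 ≈ -0.43219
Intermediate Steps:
Z(9)/272 + ((-101 + 118) - 84)/w = 9/272 + ((-101 + 118) - 84)/144 = 9*(1/272) + (17 - 84)*(1/144) = 9/272 - 67*1/144 = 9/272 - 67/144 = -529/1224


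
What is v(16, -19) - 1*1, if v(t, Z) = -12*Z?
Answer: 227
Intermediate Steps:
v(16, -19) - 1*1 = -12*(-19) - 1*1 = 228 - 1 = 227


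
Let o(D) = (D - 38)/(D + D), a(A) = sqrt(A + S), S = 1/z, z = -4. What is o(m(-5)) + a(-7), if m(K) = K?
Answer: 43/10 + I*sqrt(29)/2 ≈ 4.3 + 2.6926*I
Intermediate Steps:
S = -1/4 (S = 1/(-4) = -1/4 ≈ -0.25000)
a(A) = sqrt(-1/4 + A) (a(A) = sqrt(A - 1/4) = sqrt(-1/4 + A))
o(D) = (-38 + D)/(2*D) (o(D) = (-38 + D)/((2*D)) = (-38 + D)*(1/(2*D)) = (-38 + D)/(2*D))
o(m(-5)) + a(-7) = (1/2)*(-38 - 5)/(-5) + sqrt(-1 + 4*(-7))/2 = (1/2)*(-1/5)*(-43) + sqrt(-1 - 28)/2 = 43/10 + sqrt(-29)/2 = 43/10 + (I*sqrt(29))/2 = 43/10 + I*sqrt(29)/2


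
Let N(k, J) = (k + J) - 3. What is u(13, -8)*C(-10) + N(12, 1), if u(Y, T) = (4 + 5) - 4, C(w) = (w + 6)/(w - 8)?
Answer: 100/9 ≈ 11.111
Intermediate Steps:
N(k, J) = -3 + J + k (N(k, J) = (J + k) - 3 = -3 + J + k)
C(w) = (6 + w)/(-8 + w)
u(Y, T) = 5 (u(Y, T) = 9 - 4 = 5)
u(13, -8)*C(-10) + N(12, 1) = 5*((6 - 10)/(-8 - 10)) + (-3 + 1 + 12) = 5*(-4/(-18)) + 10 = 5*(-1/18*(-4)) + 10 = 5*(2/9) + 10 = 10/9 + 10 = 100/9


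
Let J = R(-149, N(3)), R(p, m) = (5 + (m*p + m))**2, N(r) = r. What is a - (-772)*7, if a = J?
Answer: 198125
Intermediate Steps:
R(p, m) = (5 + m + m*p)**2 (R(p, m) = (5 + (m + m*p))**2 = (5 + m + m*p)**2)
J = 192721 (J = (5 + 3 + 3*(-149))**2 = (5 + 3 - 447)**2 = (-439)**2 = 192721)
a = 192721
a - (-772)*7 = 192721 - (-772)*7 = 192721 - 1*(-5404) = 192721 + 5404 = 198125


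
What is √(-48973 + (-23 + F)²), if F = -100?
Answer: 2*I*√8461 ≈ 183.97*I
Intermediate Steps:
√(-48973 + (-23 + F)²) = √(-48973 + (-23 - 100)²) = √(-48973 + (-123)²) = √(-48973 + 15129) = √(-33844) = 2*I*√8461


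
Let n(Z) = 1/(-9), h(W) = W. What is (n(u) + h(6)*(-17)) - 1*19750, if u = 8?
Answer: -178669/9 ≈ -19852.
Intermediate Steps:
n(Z) = -1/9
(n(u) + h(6)*(-17)) - 1*19750 = (-1/9 + 6*(-17)) - 1*19750 = (-1/9 - 102) - 19750 = -919/9 - 19750 = -178669/9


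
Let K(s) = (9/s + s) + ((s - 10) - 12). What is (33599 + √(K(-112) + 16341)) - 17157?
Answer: 16442 + √12618417/28 ≈ 16569.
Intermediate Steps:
K(s) = -22 + 2*s + 9/s (K(s) = (s + 9/s) + ((-10 + s) - 12) = (s + 9/s) + (-22 + s) = -22 + 2*s + 9/s)
(33599 + √(K(-112) + 16341)) - 17157 = (33599 + √((-22 + 2*(-112) + 9/(-112)) + 16341)) - 17157 = (33599 + √((-22 - 224 + 9*(-1/112)) + 16341)) - 17157 = (33599 + √((-22 - 224 - 9/112) + 16341)) - 17157 = (33599 + √(-27561/112 + 16341)) - 17157 = (33599 + √(1802631/112)) - 17157 = (33599 + √12618417/28) - 17157 = 16442 + √12618417/28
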